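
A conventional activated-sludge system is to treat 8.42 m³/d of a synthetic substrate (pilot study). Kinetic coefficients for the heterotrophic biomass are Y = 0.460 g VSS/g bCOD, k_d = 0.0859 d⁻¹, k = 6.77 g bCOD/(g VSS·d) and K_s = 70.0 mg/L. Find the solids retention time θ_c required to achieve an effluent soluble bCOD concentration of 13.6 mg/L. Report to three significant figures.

At the target effluent, Y k S/(K_s+S) = 0.460×6.77×13.6/83.60 = 0.5066 d⁻¹.
Then 1/θ_c = μ − k_d = 0.5066 − 0.0859 = 0.4207 d⁻¹, giving θ_c = 2.377 d.

θ_c ≈ 2.38 d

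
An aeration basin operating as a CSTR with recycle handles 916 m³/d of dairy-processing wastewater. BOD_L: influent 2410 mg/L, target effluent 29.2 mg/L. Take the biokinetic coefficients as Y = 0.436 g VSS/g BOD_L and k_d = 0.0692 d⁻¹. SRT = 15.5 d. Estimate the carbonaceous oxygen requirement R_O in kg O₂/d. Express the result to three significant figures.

R_O ≈ 1530 kg O₂/d

Correct the yield for decay: Y_obs = Y/(1 + k_d θ_c) = 0.436 / (1 + 0.0692 × 15.5) = 0.436 / 2.073 = 0.2104.
ΔS = 2410 − 29.2 = 2381 mg/L, so the substrate removal rate is 916 × 2381/1000 = 2181 kg BOD_L/d.
Biomass synthesised: P_X = Y_obs × 2181 = 458.8 kg VSS/d.
Carbonaceous O₂ demand = substrate oxidised − cell-mass equivalent = 2181 − 1.42 × 458.8 = 1529 kg O₂/d.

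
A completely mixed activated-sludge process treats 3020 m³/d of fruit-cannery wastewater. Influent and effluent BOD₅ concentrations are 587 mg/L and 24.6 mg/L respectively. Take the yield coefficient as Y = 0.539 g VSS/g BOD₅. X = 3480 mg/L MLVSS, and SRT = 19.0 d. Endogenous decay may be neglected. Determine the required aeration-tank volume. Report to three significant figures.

V ≈ 5000 m³

Biomass mass balance (decay neglected): V·X = Y·Q·(S₀ − S)·θ_c, so V = 0.539 × 3020 × (587 − 24.6) × 19.0 / 3480 = 4998 m³.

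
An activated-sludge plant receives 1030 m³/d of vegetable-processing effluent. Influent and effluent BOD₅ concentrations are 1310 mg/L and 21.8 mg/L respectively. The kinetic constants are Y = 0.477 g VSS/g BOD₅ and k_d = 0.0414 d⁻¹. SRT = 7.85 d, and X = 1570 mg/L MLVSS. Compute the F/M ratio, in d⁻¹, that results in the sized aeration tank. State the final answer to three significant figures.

From the SRT design equation V = Y Q (S₀−S) θ_c / [X (1 + k_d θ_c)] = 0.477 × 1030 × (1310 − 21.8) × 7.85 / [1570 × (1 + 0.0414 × 7.85)] = 4.97×10^6 / 2080 = 2388 m³.
F/M = applied load / biomass = Q·S₀/(V·X) = 1030 × 1310 / (2388 × 1570) = 0.3598 d⁻¹.

F/M ≈ 0.360 d⁻¹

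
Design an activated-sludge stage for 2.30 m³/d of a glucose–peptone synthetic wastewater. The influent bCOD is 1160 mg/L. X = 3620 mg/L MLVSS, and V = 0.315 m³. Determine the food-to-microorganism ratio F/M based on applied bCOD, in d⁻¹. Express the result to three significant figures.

F/M ≈ 2.34 d⁻¹

F/M = applied load / biomass = Q·S₀/(V·X) = 2.30 × 1160 / (0.3150 × 3620) = 2.340 d⁻¹.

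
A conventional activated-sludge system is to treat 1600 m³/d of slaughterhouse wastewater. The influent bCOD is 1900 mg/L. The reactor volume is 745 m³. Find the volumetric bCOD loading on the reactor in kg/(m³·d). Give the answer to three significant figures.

L_v ≈ 4.08 kg bCOD/(m³·d)

L_v = Q S₀ / V = 1600 × 1900 × 10⁻³ / 745.0 = 4.081 kg/(m³·d).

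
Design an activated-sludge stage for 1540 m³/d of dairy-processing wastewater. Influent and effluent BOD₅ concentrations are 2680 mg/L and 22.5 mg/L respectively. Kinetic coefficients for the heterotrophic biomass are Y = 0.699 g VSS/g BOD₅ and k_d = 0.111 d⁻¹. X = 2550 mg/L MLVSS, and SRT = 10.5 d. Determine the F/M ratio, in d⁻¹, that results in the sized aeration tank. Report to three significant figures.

Rearranging the biomass balance for a CMAS with decay, V = Y·Q·ΔS·θ_c / [X·(1+k_d θ_c)] = 0.699 × 1540 × (2680 − 22.5) × 10.5 / [2550 × (1 + 0.111 × 10.5)] = 3×10^7 / 5522 = 5440 m³.
F/M = applied load / biomass = Q·S₀/(V·X) = 1540 × 2680 / (5440 × 2550) = 0.2975 d⁻¹.

F/M ≈ 0.298 d⁻¹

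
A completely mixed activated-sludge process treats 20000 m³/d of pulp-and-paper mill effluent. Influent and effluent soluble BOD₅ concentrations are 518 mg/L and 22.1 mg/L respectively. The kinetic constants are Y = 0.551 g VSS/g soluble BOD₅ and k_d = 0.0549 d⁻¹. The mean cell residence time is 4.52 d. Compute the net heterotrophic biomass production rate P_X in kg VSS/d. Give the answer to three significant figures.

P_X ≈ 4380 kg VSS/d

Y_obs = Y / (1 + k_d θ_c) = 0.551 / (1 + 0.0549 × 4.52) = 0.551 / 1.248 = 0.4415.
Substrate removed = Q·(S₀ − S) = 20000 m³/d × (518 − 22.1) g/m³ = 9.92×10^6 g/d = 9918 kg/d.
Net biomass production P_X = Y_obs × Q·(S₀ − S) = 0.4415 × 9918 = 4378 kg VSS/d.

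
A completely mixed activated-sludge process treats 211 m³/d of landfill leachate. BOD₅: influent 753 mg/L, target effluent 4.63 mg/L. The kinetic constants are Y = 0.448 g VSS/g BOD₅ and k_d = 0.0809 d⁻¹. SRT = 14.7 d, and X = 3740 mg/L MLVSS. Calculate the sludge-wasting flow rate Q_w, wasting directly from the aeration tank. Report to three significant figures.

Steady-state biomass mass balance: V·X·(1 + k_d·θ_c) = Y·Q·(S₀ − S)·θ_c, so V = 0.448 × 211 × (753 − 4.63) × 14.7 / [3740 × (1 + 0.0809 × 14.7)] = 1.04×10^6 / 8188 = 127.0 m³.
For wasting at MLVSS concentration, Q_w = V/θ_c = 127.0/14.7 = 8.640 m³/d.

Q_w ≈ 8.64 m³/d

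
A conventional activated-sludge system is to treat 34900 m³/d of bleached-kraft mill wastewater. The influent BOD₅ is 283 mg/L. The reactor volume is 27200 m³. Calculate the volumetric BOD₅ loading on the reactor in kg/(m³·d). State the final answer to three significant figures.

Volumetric loading L_v = Q·S₀ / V = 34900 × 283 g/m³ / 27200 m³ = 363.1 g/(m³·d) = 0.3631 kg BOD₅/(m³·d).

L_v ≈ 0.363 kg BOD₅/(m³·d)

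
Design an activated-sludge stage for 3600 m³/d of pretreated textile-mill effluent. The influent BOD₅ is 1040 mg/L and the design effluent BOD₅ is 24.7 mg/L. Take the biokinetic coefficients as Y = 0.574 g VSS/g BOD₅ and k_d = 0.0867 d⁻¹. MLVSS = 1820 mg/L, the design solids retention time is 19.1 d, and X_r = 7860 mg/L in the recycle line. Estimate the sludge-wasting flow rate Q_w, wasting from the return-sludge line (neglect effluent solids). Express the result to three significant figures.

Q_w ≈ 100 m³/d

From the SRT design equation V = Y Q (S₀−S) θ_c / [X (1 + k_d θ_c)] = 0.574 × 3600 × (1040 − 24.7) × 19.1 / [1820 × (1 + 0.0867 × 19.1)] = 4.01×10^7 / 4834 = 8290 m³.
θ_c = V·X/(Q_w·X_r) when wasting from the recycle, so Q_w = V·X/(θ_c·X_r) = 8290 × 1820 / (19.1 × 7860) = 100.5 m³/d.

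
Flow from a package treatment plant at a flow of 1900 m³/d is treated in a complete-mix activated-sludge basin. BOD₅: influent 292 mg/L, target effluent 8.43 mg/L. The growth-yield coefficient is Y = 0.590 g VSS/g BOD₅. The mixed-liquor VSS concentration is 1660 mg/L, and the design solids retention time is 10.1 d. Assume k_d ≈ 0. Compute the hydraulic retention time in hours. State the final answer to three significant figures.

τ ≈ 24.4 h

With k_d = 0 the design equation reduces to V = Y Q (S₀−S) θ_c / X = 0.590 × 1900 × (292 − 8.43) × 10.1 / 1660 = 1934 m³.
Hydraulic retention time τ = V/Q = 1934 / 1900 = 1.018 d = 24.43 h.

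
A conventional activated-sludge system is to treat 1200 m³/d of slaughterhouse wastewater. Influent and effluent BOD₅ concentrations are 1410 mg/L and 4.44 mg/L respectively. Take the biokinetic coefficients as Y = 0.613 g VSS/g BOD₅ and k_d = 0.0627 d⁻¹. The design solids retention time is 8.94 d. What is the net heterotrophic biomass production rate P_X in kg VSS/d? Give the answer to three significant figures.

P_X ≈ 663 kg VSS/d

Correct the yield for decay: Y_obs = Y/(1 + k_d θ_c) = 0.613 / (1 + 0.0627 × 8.94) = 0.613 / 1.561 = 0.3928.
Substrate removed = Q·(S₀ − S) = 1200 m³/d × (1410 − 4.44) g/m³ = 1.69×10^6 g/d = 1687 kg/d.
Biomass produced: P_X = Y_obs·Q·ΔS = 0.3928 × 1687 ≈ 662.5 kg VSS/d.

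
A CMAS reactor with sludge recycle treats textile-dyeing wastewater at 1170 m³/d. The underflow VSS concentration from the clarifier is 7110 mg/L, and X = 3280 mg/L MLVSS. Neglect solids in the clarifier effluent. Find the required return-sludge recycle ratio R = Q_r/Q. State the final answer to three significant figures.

R ≈ 0.856

Solids balance on the clarifier gives (1+R)X = R·X_r, so R = X/(X_r − X) = 3280 / (7110 − 3280) = 0.8564.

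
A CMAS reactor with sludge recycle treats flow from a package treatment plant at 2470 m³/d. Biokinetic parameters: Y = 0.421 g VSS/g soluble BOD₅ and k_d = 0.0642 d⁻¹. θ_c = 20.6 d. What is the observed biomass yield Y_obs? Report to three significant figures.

Observed yield with endogenous decay: Y_obs = Y / (1 + k_d·θ_c) = 0.421 / (1 + 0.0642 × 20.6) = 0.421 / 2.323 = 0.1813 g VSS/g soluble BOD₅.

Y_obs ≈ 0.181 g VSS/g soluble BOD₅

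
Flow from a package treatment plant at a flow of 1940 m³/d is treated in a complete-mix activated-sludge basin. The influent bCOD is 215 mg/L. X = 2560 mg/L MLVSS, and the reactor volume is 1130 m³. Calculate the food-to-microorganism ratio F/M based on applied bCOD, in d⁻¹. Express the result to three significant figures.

F/M ≈ 0.144 d⁻¹

Food-to-microorganism ratio F/M = Q S₀ / (V X) = 1940 × 215 / (1130 × 2560) = 0.1442 d⁻¹.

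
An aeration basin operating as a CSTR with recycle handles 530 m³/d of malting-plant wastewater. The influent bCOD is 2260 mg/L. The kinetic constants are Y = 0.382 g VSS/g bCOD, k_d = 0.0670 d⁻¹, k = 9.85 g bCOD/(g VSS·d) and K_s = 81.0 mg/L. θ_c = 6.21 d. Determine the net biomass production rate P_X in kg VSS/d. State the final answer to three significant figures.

For a completely mixed reactor with recycle the Lawrence–McCarty relation gives S = K_s·(1 + k_d·θ_c) / [θ_c·(Y·k − k_d) − 1] = 81.0 × (1 + 0.0670 × 6.21) / [6.21 × (0.382 × 9.85 − 0.0670) − 1] = 114.7 / 21.95 = 5.226 mg/L.
Observed yield with endogenous decay: Y_obs = Y / (1 + k_d·θ_c) = 0.382 / (1 + 0.0670 × 6.21) = 0.382 / 1.416 = 0.2698 g VSS/g bCOD.
Substrate removed = Q·(S₀ − S) = 530 m³/d × (2260 − 5.23) g/m³ = 1.2×10^6 g/d = 1195 kg/d.
P_X = Y_obs · Q(S₀ − S) = 0.2698 × 1195 = 322.4 kg VSS/d.

P_X ≈ 322 kg VSS/d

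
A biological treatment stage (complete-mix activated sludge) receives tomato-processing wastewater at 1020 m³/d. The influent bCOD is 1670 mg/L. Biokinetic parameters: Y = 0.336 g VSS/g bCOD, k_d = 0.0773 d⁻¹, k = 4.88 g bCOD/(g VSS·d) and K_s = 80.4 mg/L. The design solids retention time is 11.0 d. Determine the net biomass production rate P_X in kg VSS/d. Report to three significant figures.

Effluent substrate depends only on kinetics and SRT: S = K_s(1 + k_d θ_c) / [θ_c(Yk − k_d) − 1] = 80.4 × (1 + 0.0773 × 11.0) / [11.0 × (0.336 × 4.88 − 0.0773) − 1] = 148.8 / 16.19 = 9.191 mg/L.
Correct the yield for decay: Y_obs = Y/(1 + k_d θ_c) = 0.336 / (1 + 0.0773 × 11.0) = 0.336 / 1.850 = 0.1816.
Q·(S₀ − S) = 1020 × (1670 − 9.19) × 10⁻³ = 1694 kg/d removed.
So the net sludge growth is P_X = 0.1816 × 1694 = 307.6 kg VSS/d.

P_X ≈ 308 kg VSS/d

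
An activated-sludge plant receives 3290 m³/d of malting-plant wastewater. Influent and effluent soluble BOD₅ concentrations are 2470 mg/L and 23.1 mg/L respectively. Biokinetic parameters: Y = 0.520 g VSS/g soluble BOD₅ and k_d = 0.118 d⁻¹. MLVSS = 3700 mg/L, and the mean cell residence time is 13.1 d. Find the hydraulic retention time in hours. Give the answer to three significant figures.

Steady-state biomass mass balance: V·X·(1 + k_d·θ_c) = Y·Q·(S₀ − S)·θ_c, so V = 0.520 × 3290 × (2470 − 23.1) × 13.1 / [3700 × (1 + 0.118 × 13.1)] = 5.48×10^7 / 9419 = 5822 m³.
HRT = V/Q = 5822 m³ / 3290 m³·d⁻¹ = 1.770 d × 24 = 42.47 h.

τ ≈ 42.5 h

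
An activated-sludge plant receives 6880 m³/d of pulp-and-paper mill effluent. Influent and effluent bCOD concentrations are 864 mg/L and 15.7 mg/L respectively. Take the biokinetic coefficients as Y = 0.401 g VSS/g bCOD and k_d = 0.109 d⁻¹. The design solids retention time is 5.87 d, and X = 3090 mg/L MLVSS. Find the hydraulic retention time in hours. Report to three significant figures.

τ ≈ 9.46 h

From the SRT design equation V = Y Q (S₀−S) θ_c / [X (1 + k_d θ_c)] = 0.401 × 6880 × (864 − 15.7) × 5.87 / [3090 × (1 + 0.109 × 5.87)] = 1.37×10^7 / 5067 = 2711 m³.
HRT = V/Q = 2711 m³ / 6880 m³·d⁻¹ = 0.3941 d × 24 = 9.458 h.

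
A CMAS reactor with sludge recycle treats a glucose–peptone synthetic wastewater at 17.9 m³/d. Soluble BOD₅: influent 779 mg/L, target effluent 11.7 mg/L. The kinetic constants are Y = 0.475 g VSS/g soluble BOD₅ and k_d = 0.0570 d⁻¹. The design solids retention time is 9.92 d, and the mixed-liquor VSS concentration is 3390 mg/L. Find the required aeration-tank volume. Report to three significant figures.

V ≈ 12.2 m³

Rearranging the biomass balance for a CMAS with decay, V = Y·Q·ΔS·θ_c / [X·(1+k_d θ_c)] = 0.475 × 17.9 × (779 − 11.7) × 9.92 / [3390 × (1 + 0.0570 × 9.92)] = 6.47×10^4 / 5307 = 12.20 m³.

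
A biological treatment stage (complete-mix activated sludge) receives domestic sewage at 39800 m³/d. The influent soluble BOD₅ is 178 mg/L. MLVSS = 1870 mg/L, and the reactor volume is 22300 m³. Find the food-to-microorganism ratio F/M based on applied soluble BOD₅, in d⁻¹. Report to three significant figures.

F/M ≈ 0.170 d⁻¹

Food-to-microorganism ratio F/M = Q S₀ / (V X) = 39800 × 178 / (22300 × 1870) = 0.1699 d⁻¹.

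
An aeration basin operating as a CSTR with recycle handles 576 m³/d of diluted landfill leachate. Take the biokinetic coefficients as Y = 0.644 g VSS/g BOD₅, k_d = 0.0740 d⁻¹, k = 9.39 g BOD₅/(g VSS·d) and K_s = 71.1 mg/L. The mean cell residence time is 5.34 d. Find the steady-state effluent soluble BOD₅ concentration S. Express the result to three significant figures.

S ≈ 3.21 mg/L

Effluent substrate depends only on kinetics and SRT: S = K_s(1 + k_d θ_c) / [θ_c(Yk − k_d) − 1] = 71.1 × (1 + 0.0740 × 5.34) / [5.34 × (0.644 × 9.39 − 0.0740) − 1] = 99.20 / 30.90 = 3.211 mg/L.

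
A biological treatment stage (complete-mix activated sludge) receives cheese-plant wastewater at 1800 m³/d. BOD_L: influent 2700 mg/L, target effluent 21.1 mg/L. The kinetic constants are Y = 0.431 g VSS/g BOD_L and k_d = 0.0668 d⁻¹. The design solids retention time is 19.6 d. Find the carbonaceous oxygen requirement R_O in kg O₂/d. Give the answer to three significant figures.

Correct the yield for decay: Y_obs = Y/(1 + k_d θ_c) = 0.431 / (1 + 0.0668 × 19.6) = 0.431 / 2.309 = 0.1866.
Substrate removed = Q·(S₀ − S) = 1800 m³/d × (2700 − 21.1) g/m³ = 4.82×10^6 g/d = 4822 kg/d.
Net sludge production P_X = 0.1866 × 4822 = 900.0 kg VSS/d.
R_O = Q·(S₀ − S) − 1.42·P_X = 4822 − 1.42 × 900.0 = 3544 kg O₂/d.

R_O ≈ 3540 kg O₂/d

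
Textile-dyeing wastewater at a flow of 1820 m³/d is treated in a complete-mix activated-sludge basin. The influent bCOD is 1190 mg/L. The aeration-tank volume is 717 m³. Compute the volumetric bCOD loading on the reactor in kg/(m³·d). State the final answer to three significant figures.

L_v ≈ 3.02 kg bCOD/(m³·d)

Volumetric loading L_v = Q·S₀ / V = 1820 × 1190 g/m³ / 717.0 m³ = 3021 g/(m³·d) = 3.021 kg bCOD/(m³·d).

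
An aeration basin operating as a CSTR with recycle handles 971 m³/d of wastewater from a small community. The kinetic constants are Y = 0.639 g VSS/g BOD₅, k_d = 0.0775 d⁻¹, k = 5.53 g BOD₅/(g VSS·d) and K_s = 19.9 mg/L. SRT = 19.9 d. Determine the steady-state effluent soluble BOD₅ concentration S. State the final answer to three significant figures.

S ≈ 0.746 mg/L

For a completely mixed reactor with recycle the Lawrence–McCarty relation gives S = K_s·(1 + k_d·θ_c) / [θ_c·(Y·k − k_d) − 1] = 19.9 × (1 + 0.0775 × 19.9) / [19.9 × (0.639 × 5.53 − 0.0775) − 1] = 50.59 / 67.78 = 0.7464 mg/L.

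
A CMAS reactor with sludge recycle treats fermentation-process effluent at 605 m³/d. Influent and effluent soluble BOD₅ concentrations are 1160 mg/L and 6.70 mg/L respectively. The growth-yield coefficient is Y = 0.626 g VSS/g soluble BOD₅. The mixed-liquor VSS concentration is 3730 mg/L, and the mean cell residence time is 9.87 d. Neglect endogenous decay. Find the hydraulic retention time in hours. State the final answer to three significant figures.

τ ≈ 45.8 h

Biomass mass balance (decay neglected): V·X = Y·Q·(S₀ − S)·θ_c, so V = 0.626 × 605 × (1160 − 6.70) × 9.87 / 3730 = 1156 m³.
HRT = V/Q = 1156 m³ / 605 m³·d⁻¹ = 1.910 d × 24 = 45.85 h.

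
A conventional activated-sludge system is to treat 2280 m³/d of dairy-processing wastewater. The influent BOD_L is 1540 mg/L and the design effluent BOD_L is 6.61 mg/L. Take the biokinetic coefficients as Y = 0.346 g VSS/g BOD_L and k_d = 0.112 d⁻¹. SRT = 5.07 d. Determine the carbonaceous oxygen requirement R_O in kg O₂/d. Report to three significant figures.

The observed yield is Y_obs = Y/(1 + k_d·θ_c) = 0.346 / (1 + 0.112 × 5.07) = 0.346 / 1.568 = 0.2207 g VSS per g BOD_L removed.
Mass of BOD_L removed per day: Q(S₀ − S) = 2280 × 1533 g/m³ = 3496 kg/d.
P_X = Y_obs·Q·(S₀ − S) = 0.2207 × 3496 = 771.5 kg VSS/d.
R_O = Q·ΔS − 1.42 P_X = 3496 − 1096 = 2401 kg O₂/d.

R_O ≈ 2400 kg O₂/d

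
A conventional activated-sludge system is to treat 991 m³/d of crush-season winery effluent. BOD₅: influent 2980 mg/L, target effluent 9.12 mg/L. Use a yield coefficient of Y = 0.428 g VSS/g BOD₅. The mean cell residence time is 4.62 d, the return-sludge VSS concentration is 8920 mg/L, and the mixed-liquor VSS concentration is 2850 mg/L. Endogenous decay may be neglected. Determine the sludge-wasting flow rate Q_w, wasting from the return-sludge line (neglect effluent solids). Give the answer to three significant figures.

With k_d = 0 the design equation reduces to V = Y Q (S₀−S) θ_c / X = 0.428 × 991 × (2980 − 9.12) × 4.62 / 2850 = 2043 m³.
θ_c = V·X/(Q_w·X_r) when wasting from the recycle, so Q_w = V·X/(θ_c·X_r) = 2043 × 2850 / (4.62 × 8920) = 141.3 m³/d.

Q_w ≈ 141 m³/d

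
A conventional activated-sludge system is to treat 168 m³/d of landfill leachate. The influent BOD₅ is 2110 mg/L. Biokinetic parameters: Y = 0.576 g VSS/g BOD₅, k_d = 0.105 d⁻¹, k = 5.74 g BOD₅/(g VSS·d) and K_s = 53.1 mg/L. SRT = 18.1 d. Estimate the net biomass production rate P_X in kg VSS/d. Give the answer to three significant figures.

From the Monod/SRT balance for a CMAS, S = K_s·(1+k_d θ_c)/[θ_c·(Y k − k_d) − 1] = 53.1 × (1 + 0.105 × 18.1) / [18.1 × (0.576 × 5.74 − 0.105) − 1] = 154.0 / 56.94 = 2.705 mg/L.
Observed yield with endogenous decay: Y_obs = Y / (1 + k_d·θ_c) = 0.576 / (1 + 0.105 × 18.1) = 0.576 / 2.901 = 0.1986 g VSS/g BOD₅.
ΔS = 2110 − 2.70 = 2107 mg/L, so the substrate removal rate is 168 × 2107/1000 = 354.0 kg BOD₅/d.
So the net sludge growth is P_X = 0.1986 × 354.0 = 70.30 kg VSS/d.

P_X ≈ 70.3 kg VSS/d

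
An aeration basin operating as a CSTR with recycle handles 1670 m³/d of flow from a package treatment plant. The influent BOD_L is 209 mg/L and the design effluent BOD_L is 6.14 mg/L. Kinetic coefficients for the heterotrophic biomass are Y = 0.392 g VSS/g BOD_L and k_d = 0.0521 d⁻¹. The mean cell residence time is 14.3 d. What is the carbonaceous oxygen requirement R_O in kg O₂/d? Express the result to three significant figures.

Correct the yield for decay: Y_obs = Y/(1 + k_d θ_c) = 0.392 / (1 + 0.0521 × 14.3) = 0.392 / 1.745 = 0.2246.
Substrate removed = Q·(S₀ − S) = 1670 m³/d × (209 − 6.14) g/m³ = 3.39×10^5 g/d = 338.8 kg/d.
Net sludge production P_X = 0.2246 × 338.8 = 76.10 kg VSS/d.
Carbonaceous O₂ demand = substrate oxidised − cell-mass equivalent = 338.8 − 1.42 × 76.10 = 230.7 kg O₂/d.

R_O ≈ 231 kg O₂/d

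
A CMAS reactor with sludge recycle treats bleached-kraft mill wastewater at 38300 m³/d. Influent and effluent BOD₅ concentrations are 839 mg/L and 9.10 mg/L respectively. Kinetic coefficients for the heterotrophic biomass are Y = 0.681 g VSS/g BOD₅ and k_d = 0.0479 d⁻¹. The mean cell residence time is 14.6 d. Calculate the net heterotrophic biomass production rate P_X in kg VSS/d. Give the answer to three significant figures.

P_X ≈ 12700 kg VSS/d

Y_obs = Y / (1 + k_d θ_c) = 0.681 / (1 + 0.0479 × 14.6) = 0.681 / 1.699 = 0.4007.
Q·(S₀ − S) = 38300 × (839 − 9.10) × 10⁻³ = 31785 kg/d removed.
P_X = Y_obs · Q(S₀ − S) = 0.4007 × 31785 = 12738 kg VSS/d.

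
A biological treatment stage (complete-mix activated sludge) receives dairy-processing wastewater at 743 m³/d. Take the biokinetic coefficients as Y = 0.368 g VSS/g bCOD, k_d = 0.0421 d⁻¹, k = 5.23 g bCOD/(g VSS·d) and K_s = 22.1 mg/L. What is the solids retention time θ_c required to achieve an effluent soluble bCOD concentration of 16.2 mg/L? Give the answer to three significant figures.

Specific growth rate at S = 16.2 mg/L: μ = YkS/(K_s+S) = 0.368·5.23·16.2/(22.1+16.2) = 0.8141 d⁻¹.
1/θ_c = 0.8141 − 0.0421 = 0.7720 d⁻¹, so θ_c = 1.295 d.

θ_c ≈ 1.30 d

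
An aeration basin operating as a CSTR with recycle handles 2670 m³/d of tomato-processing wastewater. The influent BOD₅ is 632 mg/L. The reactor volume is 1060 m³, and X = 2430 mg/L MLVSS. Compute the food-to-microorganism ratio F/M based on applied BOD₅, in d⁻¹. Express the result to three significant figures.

F/M = Q·S₀ / (V·X) = 2670 × 632 / (1060 × 2430) = 0.6551 g BOD₅·(g VSS·d)⁻¹.

F/M ≈ 0.655 d⁻¹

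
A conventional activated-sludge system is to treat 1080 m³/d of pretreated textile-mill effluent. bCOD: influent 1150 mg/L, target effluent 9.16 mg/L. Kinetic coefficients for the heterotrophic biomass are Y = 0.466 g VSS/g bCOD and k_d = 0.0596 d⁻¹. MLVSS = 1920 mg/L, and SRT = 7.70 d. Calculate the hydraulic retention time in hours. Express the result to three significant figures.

Steady-state biomass mass balance: V·X·(1 + k_d·θ_c) = Y·Q·(S₀ − S)·θ_c, so V = 0.466 × 1080 × (1150 − 9.16) × 7.70 / [1920 × (1 + 0.0596 × 7.70)] = 4.42×10^6 / 2801 = 1578 m³.
τ = V/Q = 1578/1080 = 1.461 d, or 35.07 h.

τ ≈ 35.1 h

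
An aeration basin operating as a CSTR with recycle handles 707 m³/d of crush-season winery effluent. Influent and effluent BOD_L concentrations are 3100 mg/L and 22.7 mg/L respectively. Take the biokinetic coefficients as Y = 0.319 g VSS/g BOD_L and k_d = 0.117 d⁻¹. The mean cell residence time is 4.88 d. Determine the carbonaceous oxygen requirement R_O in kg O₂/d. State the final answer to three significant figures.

Y_obs = Y / (1 + k_d θ_c) = 0.319 / (1 + 0.117 × 4.88) = 0.319 / 1.571 = 0.2031.
Substrate removed = Q·(S₀ − S) = 707 m³/d × (3100 − 22.7) g/m³ = 2.18×10^6 g/d = 2176 kg/d.
P_X = Y_obs·Q·(S₀ − S) = 0.2031 × 2176 = 441.8 kg VSS/d.
Carbonaceous O₂ demand = substrate oxidised − cell-mass equivalent = 2176 − 1.42 × 441.8 = 1548 kg O₂/d.

R_O ≈ 1550 kg O₂/d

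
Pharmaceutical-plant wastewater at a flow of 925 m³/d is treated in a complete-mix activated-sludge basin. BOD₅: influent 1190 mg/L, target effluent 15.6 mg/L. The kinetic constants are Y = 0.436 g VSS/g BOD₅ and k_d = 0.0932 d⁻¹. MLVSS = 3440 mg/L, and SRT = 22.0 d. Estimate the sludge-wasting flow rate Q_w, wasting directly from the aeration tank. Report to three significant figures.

Q_w ≈ 45.1 m³/d

Steady-state biomass mass balance: V·X·(1 + k_d·θ_c) = Y·Q·(S₀ − S)·θ_c, so V = 0.436 × 925 × (1190 − 15.6) × 22.0 / [3440 × (1 + 0.0932 × 22.0)] = 1.04×10^7 / 10493 = 993.0 m³.
With mixed-liquor wasting, θ_c = V/Q_w, so Q_w = V/θ_c = 993.0/22.0 = 45.14 m³/d.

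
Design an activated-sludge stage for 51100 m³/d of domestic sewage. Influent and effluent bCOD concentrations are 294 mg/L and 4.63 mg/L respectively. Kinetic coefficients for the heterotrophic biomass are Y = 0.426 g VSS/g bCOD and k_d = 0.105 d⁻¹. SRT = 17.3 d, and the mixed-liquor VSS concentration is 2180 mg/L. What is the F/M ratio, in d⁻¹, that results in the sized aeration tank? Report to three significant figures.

Steady-state biomass mass balance: V·X·(1 + k_d·θ_c) = Y·Q·(S₀ − S)·θ_c, so V = 0.426 × 51100 × (294 − 4.63) × 17.3 / [2180 × (1 + 0.105 × 17.3)] = 1.09×10^8 / 6140 = 17749 m³.
Food-to-microorganism ratio F/M = Q S₀ / (V X) = 51100 × 294 / (17749 × 2180) = 0.3883 d⁻¹.

F/M ≈ 0.388 d⁻¹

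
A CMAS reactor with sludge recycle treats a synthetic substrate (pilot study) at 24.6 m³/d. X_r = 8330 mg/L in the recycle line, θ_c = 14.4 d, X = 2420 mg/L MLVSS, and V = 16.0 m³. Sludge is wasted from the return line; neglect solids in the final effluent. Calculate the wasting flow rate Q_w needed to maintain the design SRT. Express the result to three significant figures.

Q_w = (V·X)/(θ_c X_r) = 16.00 × 2420 / (14.4 × 8330) = 0.3228 m³/d.

Q_w ≈ 0.323 m³/d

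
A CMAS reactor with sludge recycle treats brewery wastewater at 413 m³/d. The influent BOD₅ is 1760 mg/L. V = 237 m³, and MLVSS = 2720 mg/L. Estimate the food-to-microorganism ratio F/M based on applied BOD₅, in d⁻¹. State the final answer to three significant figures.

F/M = applied load / biomass = Q·S₀/(V·X) = 413 × 1760 / (237.0 × 2720) = 1.128 d⁻¹.

F/M ≈ 1.13 d⁻¹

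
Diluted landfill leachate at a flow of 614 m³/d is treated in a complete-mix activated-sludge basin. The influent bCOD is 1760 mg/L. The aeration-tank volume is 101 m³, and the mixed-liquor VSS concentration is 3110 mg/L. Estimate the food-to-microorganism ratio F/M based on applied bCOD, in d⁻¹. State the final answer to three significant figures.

F/M = Q·S₀ / (V·X) = 614 × 1760 / (101.0 × 3110) = 3.440 g bCOD·(g VSS·d)⁻¹.

F/M ≈ 3.44 d⁻¹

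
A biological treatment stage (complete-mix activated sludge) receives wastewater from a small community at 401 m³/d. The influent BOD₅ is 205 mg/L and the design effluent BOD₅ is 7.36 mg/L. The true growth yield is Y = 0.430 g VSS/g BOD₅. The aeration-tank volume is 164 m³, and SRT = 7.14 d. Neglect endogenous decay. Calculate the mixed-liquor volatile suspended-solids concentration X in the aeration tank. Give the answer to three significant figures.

From V·X = Y·Q·(S₀ − S)·θ_c (decay neglected): X = 0.430 × 401 × (205 − 7.36) × 7.14 / 164 = 1484 mg/L.

X ≈ 1480 mg/L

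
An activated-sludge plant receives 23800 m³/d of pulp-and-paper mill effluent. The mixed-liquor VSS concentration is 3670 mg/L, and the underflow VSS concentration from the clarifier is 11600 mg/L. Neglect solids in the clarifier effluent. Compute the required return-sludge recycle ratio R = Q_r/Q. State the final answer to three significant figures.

R ≈ 0.463

R = Q_r/Q = X/(X_r − X) = 3670 / (11600 − 3670) = 0.4628.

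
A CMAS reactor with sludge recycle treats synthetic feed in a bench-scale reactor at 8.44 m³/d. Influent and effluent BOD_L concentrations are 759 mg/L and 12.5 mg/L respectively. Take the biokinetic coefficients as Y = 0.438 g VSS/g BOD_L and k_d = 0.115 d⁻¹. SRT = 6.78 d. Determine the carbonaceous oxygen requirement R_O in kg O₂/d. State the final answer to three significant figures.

R_O ≈ 4.10 kg O₂/d

The observed yield is Y_obs = Y/(1 + k_d·θ_c) = 0.438 / (1 + 0.115 × 6.78) = 0.438 / 1.780 = 0.2461 g VSS per g BOD_L removed.
Q·(S₀ − S) = 8.44 × (759 − 12.5) × 10⁻³ = 6.300 kg/d removed.
Net sludge production P_X = 0.2461 × 6.300 = 1.551 kg VSS/d.
Carbonaceous O₂ demand = substrate oxidised − cell-mass equivalent = 6.300 − 1.42 × 1.551 = 4.099 kg O₂/d.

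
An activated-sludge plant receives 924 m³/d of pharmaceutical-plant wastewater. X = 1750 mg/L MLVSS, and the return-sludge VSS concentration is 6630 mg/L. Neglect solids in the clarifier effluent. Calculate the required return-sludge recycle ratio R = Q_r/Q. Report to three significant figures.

R ≈ 0.359

R = Q_r/Q = X/(X_r − X) = 1750 / (6630 − 1750) = 0.3586.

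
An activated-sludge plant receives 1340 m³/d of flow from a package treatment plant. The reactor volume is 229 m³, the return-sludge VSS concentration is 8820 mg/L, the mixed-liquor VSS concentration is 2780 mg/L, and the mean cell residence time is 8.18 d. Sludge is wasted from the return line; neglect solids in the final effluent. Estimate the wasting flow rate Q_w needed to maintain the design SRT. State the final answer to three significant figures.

Q_w ≈ 8.82 m³/d

Wasting from the return line (neglecting effluent solids): Q_w = V·X / (θ_c·X_r) = 229.0 × 2780 / (8.18 × 8820) = 8.824 m³/d.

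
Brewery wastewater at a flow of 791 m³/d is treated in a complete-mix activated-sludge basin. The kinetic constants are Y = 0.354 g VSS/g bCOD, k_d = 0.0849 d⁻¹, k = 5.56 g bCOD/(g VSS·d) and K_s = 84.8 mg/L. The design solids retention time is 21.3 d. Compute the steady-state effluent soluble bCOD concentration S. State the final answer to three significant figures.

S ≈ 6.09 mg/L

From the Monod/SRT balance for a CMAS, S = K_s·(1+k_d θ_c)/[θ_c·(Y k − k_d) − 1] = 84.8 × (1 + 0.0849 × 21.3) / [21.3 × (0.354 × 5.56 − 0.0849) − 1] = 238.1 / 39.12 = 6.088 mg/L.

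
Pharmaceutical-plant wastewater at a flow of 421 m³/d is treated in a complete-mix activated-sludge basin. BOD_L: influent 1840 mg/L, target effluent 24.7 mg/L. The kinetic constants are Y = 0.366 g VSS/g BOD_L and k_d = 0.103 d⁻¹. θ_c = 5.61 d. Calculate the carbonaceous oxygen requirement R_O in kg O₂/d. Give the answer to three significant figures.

R_O ≈ 513 kg O₂/d

Correct the yield for decay: Y_obs = Y/(1 + k_d θ_c) = 0.366 / (1 + 0.103 × 5.61) = 0.366 / 1.578 = 0.2320.
Mass of BOD_L removed per day: Q(S₀ − S) = 421 × 1815 g/m³ = 764.2 kg/d.
Net sludge production P_X = 0.2320 × 764.2 = 177.3 kg VSS/d.
Carbonaceous O₂ demand = substrate oxidised − cell-mass equivalent = 764.2 − 1.42 × 177.3 = 512.5 kg O₂/d.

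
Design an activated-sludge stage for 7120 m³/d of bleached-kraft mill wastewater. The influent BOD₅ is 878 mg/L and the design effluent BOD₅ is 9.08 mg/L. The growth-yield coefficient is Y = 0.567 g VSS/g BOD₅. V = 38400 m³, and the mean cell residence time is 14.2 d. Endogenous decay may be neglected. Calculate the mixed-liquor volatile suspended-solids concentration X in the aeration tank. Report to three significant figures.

X = Y·Q·ΔS·θ_c / V = 0.567 × 7120 × (878 − 9.08) × 14.2 / 38400 = 1297 mg/L.

X ≈ 1300 mg/L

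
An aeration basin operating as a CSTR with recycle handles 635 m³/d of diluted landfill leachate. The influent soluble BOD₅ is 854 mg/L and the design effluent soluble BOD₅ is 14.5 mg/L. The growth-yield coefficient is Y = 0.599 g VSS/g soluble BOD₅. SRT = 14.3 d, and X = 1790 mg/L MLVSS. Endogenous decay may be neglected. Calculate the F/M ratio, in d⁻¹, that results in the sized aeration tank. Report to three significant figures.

With k_d = 0 the design equation reduces to V = Y Q (S₀−S) θ_c / X = 0.599 × 635 × (854 − 14.5) × 14.3 / 1790 = 2551 m³.
F/M = applied load / biomass = Q·S₀/(V·X) = 635 × 854 / (2551 × 1790) = 0.1188 d⁻¹.

F/M ≈ 0.119 d⁻¹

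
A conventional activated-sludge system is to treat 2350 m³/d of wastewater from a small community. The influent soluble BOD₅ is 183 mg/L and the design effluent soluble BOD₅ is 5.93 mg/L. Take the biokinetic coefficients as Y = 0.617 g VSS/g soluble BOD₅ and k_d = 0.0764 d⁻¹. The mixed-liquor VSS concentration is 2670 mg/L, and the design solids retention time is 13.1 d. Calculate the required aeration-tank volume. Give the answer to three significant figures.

V ≈ 630 m³

Steady-state biomass mass balance: V·X·(1 + k_d·θ_c) = Y·Q·(S₀ − S)·θ_c, so V = 0.617 × 2350 × (183 − 5.93) × 13.1 / [2670 × (1 + 0.0764 × 13.1)] = 3.36×10^6 / 5342 = 629.6 m³.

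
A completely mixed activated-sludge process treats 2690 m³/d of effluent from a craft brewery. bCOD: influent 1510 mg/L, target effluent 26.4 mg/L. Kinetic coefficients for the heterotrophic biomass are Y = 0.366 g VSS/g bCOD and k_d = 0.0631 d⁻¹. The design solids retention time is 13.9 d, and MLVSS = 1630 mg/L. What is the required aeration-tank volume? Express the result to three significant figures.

V ≈ 6640 m³

Steady-state biomass mass balance: V·X·(1 + k_d·θ_c) = Y·Q·(S₀ − S)·θ_c, so V = 0.366 × 2690 × (1510 − 26.4) × 13.9 / [1630 × (1 + 0.0631 × 13.9)] = 2.03×10^7 / 3060 = 6636 m³.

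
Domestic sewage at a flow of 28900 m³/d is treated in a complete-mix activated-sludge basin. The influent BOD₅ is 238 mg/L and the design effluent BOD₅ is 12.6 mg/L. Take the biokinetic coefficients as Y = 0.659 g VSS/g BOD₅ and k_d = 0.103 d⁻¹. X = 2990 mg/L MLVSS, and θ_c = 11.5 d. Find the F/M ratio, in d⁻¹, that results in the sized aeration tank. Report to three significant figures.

Steady-state biomass mass balance: V·X·(1 + k_d·θ_c) = Y·Q·(S₀ − S)·θ_c, so V = 0.659 × 28900 × (238 − 12.6) × 11.5 / [2990 × (1 + 0.103 × 11.5)] = 4.94×10^7 / 6532 = 7558 m³.
Food-to-microorganism ratio F/M = Q S₀ / (V X) = 28900 × 238 / (7558 × 2990) = 0.3044 d⁻¹.

F/M ≈ 0.304 d⁻¹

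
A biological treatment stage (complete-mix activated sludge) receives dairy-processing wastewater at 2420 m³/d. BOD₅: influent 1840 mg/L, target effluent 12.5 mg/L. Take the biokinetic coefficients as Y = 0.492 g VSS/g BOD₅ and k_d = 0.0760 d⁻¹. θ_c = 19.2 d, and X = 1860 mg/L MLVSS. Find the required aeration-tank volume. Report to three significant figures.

Steady-state biomass mass balance: V·X·(1 + k_d·θ_c) = Y·Q·(S₀ − S)·θ_c, so V = 0.492 × 2420 × (1840 − 12.5) × 19.2 / [1860 × (1 + 0.0760 × 19.2)] = 4.18×10^7 / 4574 = 9133 m³.

V ≈ 9130 m³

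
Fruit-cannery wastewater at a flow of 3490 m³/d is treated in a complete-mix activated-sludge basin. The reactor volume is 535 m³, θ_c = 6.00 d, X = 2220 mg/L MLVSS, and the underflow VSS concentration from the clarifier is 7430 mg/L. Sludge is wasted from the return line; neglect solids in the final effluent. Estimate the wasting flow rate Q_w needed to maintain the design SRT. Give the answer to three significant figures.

Q_w ≈ 26.6 m³/d

Q_w = (V·X)/(θ_c X_r) = 535.0 × 2220 / (6.00 × 7430) = 26.64 m³/d.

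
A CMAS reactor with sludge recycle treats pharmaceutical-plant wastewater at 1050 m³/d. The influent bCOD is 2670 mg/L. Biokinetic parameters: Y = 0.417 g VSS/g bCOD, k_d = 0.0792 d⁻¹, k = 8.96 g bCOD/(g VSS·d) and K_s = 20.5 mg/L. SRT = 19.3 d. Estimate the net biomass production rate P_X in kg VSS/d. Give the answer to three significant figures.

Effluent substrate depends only on kinetics and SRT: S = K_s(1 + k_d θ_c) / [θ_c(Yk − k_d) − 1] = 20.5 × (1 + 0.0792 × 19.3) / [19.3 × (0.417 × 8.96 − 0.0792) − 1] = 51.84 / 69.58 = 0.7450 mg/L.
The observed yield is Y_obs = Y/(1 + k_d·θ_c) = 0.417 / (1 + 0.0792 × 19.3) = 0.417 / 2.529 = 0.1649 g VSS per g bCOD removed.
Substrate removed = Q·(S₀ − S) = 1050 m³/d × (2670 − 0.745) g/m³ = 2.8×10^6 g/d = 2803 kg/d.
P_X = Y_obs · Q(S₀ − S) = 0.1649 × 2803 = 462.2 kg VSS/d.

P_X ≈ 462 kg VSS/d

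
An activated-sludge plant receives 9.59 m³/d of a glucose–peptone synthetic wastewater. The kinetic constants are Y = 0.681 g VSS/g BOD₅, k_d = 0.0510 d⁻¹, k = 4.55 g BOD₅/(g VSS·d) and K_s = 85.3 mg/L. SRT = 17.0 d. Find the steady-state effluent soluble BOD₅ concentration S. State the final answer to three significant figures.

S ≈ 3.13 mg/L

For a completely mixed reactor with recycle the Lawrence–McCarty relation gives S = K_s·(1 + k_d·θ_c) / [θ_c·(Y·k − k_d) − 1] = 85.3 × (1 + 0.0510 × 17.0) / [17.0 × (0.681 × 4.55 − 0.0510) − 1] = 159.3 / 50.81 = 3.134 mg/L.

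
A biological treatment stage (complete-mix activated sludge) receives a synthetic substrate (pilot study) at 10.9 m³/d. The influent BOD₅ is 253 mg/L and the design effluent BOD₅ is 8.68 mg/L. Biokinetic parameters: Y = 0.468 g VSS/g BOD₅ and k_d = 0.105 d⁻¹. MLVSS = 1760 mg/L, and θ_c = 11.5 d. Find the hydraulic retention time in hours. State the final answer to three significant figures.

Steady-state biomass mass balance: V·X·(1 + k_d·θ_c) = Y·Q·(S₀ − S)·θ_c, so V = 0.468 × 10.9 × (253 − 8.68) × 11.5 / [1760 × (1 + 0.105 × 11.5)] = 1.43×10^4 / 3885 = 3.689 m³.
Hydraulic retention time τ = V/Q = 3.689 / 10.9 = 0.3384 d = 8.123 h.

τ ≈ 8.12 h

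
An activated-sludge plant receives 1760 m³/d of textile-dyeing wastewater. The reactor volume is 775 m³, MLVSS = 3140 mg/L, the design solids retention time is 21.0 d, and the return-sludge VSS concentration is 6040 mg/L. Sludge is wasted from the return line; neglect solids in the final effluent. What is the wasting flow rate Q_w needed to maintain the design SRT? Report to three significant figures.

Q_w ≈ 19.2 m³/d

θ_c = V·X/(Q_w·X_r) when wasting from the recycle, so Q_w = V·X/(θ_c·X_r) = 775.0 × 3140 / (21.0 × 6040) = 19.19 m³/d.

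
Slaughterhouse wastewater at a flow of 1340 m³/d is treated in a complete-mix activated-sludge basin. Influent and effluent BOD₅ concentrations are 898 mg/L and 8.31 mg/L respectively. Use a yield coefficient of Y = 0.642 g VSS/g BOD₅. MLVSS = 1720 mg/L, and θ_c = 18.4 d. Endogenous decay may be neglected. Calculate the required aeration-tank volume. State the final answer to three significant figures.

Biomass mass balance (decay neglected): V·X = Y·Q·(S₀ − S)·θ_c, so V = 0.642 × 1340 × (898 − 8.31) × 18.4 / 1720 = 8188 m³.

V ≈ 8190 m³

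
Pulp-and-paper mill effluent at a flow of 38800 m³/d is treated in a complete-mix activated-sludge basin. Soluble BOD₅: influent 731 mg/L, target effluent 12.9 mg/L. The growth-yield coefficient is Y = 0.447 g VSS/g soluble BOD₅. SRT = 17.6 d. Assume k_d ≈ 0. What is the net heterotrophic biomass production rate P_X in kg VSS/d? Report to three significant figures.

P_X ≈ 12500 kg VSS/d

With endogenous decay neglected, the observed yield equals the true yield: Y_obs = Y = 0.447 g VSS/g soluble BOD₅.
Substrate removed = Q·(S₀ − S) = 38800 m³/d × (731 − 12.9) g/m³ = 2.79×10^7 g/d = 27862 kg/d.
Net biomass production P_X = Y_obs × Q·(S₀ − S) = 0.4470 × 27862 = 12454 kg VSS/d.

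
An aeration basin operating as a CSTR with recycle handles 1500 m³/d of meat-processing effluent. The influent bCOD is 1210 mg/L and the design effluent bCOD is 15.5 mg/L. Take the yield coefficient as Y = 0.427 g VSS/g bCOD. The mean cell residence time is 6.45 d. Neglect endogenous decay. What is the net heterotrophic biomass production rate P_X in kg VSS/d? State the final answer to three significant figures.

Since k_d ≈ 0, Y_obs = Y = 0.427 g VSS/g bCOD.
Mass of bCOD removed per day: Q(S₀ − S) = 1500 × 1194 g/m³ = 1792 kg/d.
So the net sludge growth is P_X = 0.4270 × 1792 = 765.1 kg VSS/d.

P_X ≈ 765 kg VSS/d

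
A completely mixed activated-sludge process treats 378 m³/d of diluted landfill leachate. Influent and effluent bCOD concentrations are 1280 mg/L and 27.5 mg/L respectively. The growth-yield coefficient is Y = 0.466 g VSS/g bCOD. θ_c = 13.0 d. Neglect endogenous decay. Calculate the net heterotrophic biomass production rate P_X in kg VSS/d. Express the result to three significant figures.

Since k_d ≈ 0, Y_obs = Y = 0.466 g VSS/g bCOD.
Substrate removed = Q·(S₀ − S) = 378 m³/d × (1280 − 27.5) g/m³ = 4.73×10^5 g/d = 473.4 kg/d.
So the net sludge growth is P_X = 0.4660 × 473.4 = 220.6 kg VSS/d.

P_X ≈ 221 kg VSS/d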